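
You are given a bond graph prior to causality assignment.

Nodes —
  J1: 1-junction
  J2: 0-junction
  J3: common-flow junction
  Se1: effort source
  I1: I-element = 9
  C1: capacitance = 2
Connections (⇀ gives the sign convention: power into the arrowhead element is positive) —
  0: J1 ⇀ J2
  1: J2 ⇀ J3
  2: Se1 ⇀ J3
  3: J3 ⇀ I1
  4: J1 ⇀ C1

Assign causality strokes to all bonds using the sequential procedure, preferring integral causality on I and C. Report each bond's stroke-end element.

#2 |J3  (Se1 fixes effort; stroke away)
#3 |I1  (prefer integral on I1)
#1 |J3  (1-jn J3 has f-setter on 3)
#0 |J2  (J2 needs exactly one e-in)
#4 |J1  (common-f at J1 fixed by 0)

bond 0 stroke at J2
bond 1 stroke at J3
bond 2 stroke at J3
bond 3 stroke at I1
bond 4 stroke at J1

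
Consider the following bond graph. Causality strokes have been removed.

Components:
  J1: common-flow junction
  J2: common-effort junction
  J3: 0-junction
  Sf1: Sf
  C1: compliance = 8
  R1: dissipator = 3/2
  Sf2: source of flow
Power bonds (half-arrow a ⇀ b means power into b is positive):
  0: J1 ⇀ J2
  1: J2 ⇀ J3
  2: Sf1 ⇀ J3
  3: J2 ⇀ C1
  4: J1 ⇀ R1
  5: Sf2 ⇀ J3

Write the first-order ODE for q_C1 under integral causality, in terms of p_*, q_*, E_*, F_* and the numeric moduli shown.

#2 →Sf1  (Sf1: flow source, stroke at near end)
#5 →Sf2  (Sf2: flow source, stroke at near end)
#1 →J3  (J3 needs exactly one e-in)
#3 →J2  (C1 outputs effort q/C1)
#0 →J1  (J2: bond 3 brought effort, rest push out)
#4 →R1  (J1 needs exactly one f-in)

dq_C1/dt = F_Sf1 + F_Sf2 - q_C1/12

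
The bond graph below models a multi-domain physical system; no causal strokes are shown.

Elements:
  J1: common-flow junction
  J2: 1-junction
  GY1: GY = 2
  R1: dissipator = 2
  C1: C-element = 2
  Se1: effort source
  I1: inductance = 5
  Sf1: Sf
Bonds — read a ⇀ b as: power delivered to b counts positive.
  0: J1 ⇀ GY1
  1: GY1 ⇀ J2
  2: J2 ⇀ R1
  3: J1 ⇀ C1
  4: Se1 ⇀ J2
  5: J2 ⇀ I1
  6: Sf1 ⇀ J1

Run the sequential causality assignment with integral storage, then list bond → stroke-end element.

bond 0 |J1
bond 1 |J2
bond 2 |J2
bond 3 |J1
bond 4 |J2
bond 5 |I1
bond 6 |Sf1

bond 4 stroke at J2  (Se1 (Se) sets effort on bond)
bond 6 stroke at Sf1  (source Sf1 imposes f)
bond 0 stroke at J1  (common-f at J1 fixed by 6)
bond 3 stroke at J1  (J1: bond 6 brought flow, rest push out)
bond 1 stroke at J2  (GY1: gyrator matches bond 0)
bond 5 stroke at I1  (prefer integral on I1)
bond 2 stroke at J2  (J2 flow already set via bond 5)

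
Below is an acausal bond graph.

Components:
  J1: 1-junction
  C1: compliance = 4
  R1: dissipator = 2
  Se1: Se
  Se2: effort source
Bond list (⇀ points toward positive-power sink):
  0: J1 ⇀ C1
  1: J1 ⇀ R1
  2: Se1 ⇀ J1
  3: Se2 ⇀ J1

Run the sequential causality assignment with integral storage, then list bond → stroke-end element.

#0 →J1
#1 →R1
#2 →J1
#3 →J1

#2 →J1  (Se1 (Se) sets effort on bond)
#3 →J1  (Se2 fixes effort; stroke away)
#0 →J1  (C1 integral (e out))
#1 →R1  (closing 1-jn rule on J1)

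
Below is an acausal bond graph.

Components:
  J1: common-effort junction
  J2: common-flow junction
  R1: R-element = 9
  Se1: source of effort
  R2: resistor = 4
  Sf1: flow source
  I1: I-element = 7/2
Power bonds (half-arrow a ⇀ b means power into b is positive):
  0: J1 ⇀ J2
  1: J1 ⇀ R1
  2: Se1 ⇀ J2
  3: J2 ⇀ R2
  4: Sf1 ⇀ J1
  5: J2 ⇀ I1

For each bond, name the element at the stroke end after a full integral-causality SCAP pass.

bond 2 stroke→J2  (Se1: effort source, stroke at far end)
bond 4 stroke→Sf1  (Sf1: flow source, stroke at near end)
bond 5 stroke→I1  (prefer integral on I1)
bond 0 stroke→J2  (J2 flow already set via bond 5)
bond 3 stroke→J2  (J2: bond 5 brought flow, rest push out)
bond 1 stroke→J1  (closing 0-jn rule on J1)

b0 |J2
b1 |J1
b2 |J2
b3 |J2
b4 |Sf1
b5 |I1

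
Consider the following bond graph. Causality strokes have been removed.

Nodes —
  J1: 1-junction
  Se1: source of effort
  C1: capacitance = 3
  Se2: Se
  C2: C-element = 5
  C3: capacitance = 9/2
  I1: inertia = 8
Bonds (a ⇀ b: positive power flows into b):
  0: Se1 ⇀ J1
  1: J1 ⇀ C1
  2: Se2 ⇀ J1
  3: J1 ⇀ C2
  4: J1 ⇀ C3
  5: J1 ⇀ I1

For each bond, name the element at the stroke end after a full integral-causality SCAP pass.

β0 |J1  (Se1: effort source, stroke at far end)
β2 |J1  (Se2 fixes effort; stroke away)
β1 |J1  (C1 integral (e out))
β3 |J1  (C2 integral (e out))
β4 |J1  (C3 outputs effort q/C3)
β5 |I1  (closing 1-jn rule on J1)

bond 0 stroke at J1
bond 1 stroke at J1
bond 2 stroke at J1
bond 3 stroke at J1
bond 4 stroke at J1
bond 5 stroke at I1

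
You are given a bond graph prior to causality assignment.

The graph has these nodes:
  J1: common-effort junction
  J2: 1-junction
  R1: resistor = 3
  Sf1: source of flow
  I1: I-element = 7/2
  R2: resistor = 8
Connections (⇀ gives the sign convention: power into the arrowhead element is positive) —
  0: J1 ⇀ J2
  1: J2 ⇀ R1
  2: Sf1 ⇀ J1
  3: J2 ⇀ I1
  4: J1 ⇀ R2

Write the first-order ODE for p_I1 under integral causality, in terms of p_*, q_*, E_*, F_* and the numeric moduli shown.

β2 →Sf1  (Sf1: flow source, stroke at near end)
β3 →I1  (prefer integral on I1)
β0 →J2  (J2: bond 3 brought flow, rest push out)
β1 →J2  (common-f at J2 fixed by 3)
β4 →J1  (closing 0-jn rule on J1)

dp_I1/dt = 8*F_Sf1 - 22*p_I1/7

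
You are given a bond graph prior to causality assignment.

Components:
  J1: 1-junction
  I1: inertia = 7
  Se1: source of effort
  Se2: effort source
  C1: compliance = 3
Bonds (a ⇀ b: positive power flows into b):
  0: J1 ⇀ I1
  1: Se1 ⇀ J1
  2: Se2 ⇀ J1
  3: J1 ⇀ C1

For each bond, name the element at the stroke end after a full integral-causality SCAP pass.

b1 stroke→J1  (Se1 (Se) sets effort on bond)
b2 stroke→J1  (Se2: effort source, stroke at far end)
b0 stroke→I1  (I1 integral (f out))
b3 stroke→J1  (common-f at J1 fixed by 0)

#0 →I1
#1 →J1
#2 →J1
#3 →J1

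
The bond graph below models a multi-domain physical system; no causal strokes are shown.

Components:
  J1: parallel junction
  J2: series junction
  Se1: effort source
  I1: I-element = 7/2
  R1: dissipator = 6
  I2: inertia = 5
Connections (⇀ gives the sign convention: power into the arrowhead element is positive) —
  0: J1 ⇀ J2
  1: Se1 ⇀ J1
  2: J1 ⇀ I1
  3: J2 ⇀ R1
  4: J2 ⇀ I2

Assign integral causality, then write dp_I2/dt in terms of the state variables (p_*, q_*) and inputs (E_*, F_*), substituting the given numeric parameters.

bond 1 stroke→J1  (Se1 (Se) sets effort on bond)
bond 0 stroke→J2  (J1 effort already set via bond 1)
bond 2 stroke→I1  (common-e at J1 fixed by 1)
bond 4 stroke→I2  (I2 outputs flow p/I2)
bond 3 stroke→J2  (J2 flow already set via bond 4)

dp_I2/dt = E_Se1 - 6*p_I2/5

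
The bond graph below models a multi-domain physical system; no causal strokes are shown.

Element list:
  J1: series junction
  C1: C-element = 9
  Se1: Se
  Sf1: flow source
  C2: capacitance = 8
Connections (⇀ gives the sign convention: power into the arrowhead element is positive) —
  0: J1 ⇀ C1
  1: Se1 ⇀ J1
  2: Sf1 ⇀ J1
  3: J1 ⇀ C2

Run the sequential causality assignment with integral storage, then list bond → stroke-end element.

bond 1 |J1  (Se1 fixes effort; stroke away)
bond 2 |Sf1  (Sf1 (Sf) sets flow on bond)
bond 0 |J1  (J1 flow already set via bond 2)
bond 3 |J1  (1-jn J1 has f-setter on 2)

bond 0 →J1
bond 1 →J1
bond 2 →Sf1
bond 3 →J1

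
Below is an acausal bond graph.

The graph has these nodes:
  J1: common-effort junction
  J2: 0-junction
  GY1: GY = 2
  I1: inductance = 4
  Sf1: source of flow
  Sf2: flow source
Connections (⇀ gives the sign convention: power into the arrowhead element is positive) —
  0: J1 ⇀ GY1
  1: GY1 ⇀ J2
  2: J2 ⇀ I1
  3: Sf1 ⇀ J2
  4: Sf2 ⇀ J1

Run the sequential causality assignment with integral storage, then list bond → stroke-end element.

#0 →J1
#1 →J2
#2 →I1
#3 →Sf1
#4 →Sf2

bond 3 |Sf1  (Sf1: flow source, stroke at near end)
bond 4 |Sf2  (Sf2 fixes flow; stroke at Sf2)
bond 0 |J1  (J1: last free bond brings effort in)
bond 1 |J2  (through GY1, causality inverts; strokes same side of GY1)
bond 2 |I1  (J2: bond 1 brought effort, rest push out)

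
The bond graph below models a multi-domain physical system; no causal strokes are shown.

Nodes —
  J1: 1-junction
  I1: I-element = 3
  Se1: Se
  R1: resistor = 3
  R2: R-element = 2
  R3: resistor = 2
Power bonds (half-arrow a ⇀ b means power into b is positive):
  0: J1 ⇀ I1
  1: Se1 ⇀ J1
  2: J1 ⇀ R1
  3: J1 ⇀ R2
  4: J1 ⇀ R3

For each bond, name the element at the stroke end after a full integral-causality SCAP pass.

bond 1 stroke at J1  (source Se1 imposes e)
bond 0 stroke at I1  (I1: I, integral causality)
bond 2 stroke at J1  (J1 flow already set via bond 0)
bond 3 stroke at J1  (common-f at J1 fixed by 0)
bond 4 stroke at J1  (J1: bond 0 brought flow, rest push out)

bond 0 →I1
bond 1 →J1
bond 2 →J1
bond 3 →J1
bond 4 →J1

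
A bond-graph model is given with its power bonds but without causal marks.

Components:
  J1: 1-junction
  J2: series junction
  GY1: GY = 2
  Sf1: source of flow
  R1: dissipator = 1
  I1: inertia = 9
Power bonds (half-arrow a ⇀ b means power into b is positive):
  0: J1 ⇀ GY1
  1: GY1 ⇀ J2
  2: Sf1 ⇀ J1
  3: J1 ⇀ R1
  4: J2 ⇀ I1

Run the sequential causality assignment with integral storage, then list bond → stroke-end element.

bond 2 stroke at Sf1  (source Sf1 imposes f)
bond 0 stroke at J1  (common-f at J1 fixed by 2)
bond 3 stroke at J1  (J1: bond 2 brought flow, rest push out)
bond 1 stroke at J2  (GY GY1: same side as bond 0)
bond 4 stroke at I1  (J2: last free bond brings flow in)

bond 0 |J1
bond 1 |J2
bond 2 |Sf1
bond 3 |J1
bond 4 |I1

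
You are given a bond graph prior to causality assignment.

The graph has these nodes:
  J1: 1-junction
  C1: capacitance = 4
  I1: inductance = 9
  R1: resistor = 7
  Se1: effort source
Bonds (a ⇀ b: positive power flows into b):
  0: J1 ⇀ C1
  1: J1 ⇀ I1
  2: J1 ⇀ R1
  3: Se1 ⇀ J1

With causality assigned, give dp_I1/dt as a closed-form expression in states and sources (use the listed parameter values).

dp_I1/dt = E_Se1 - 7*p_I1/9 - q_C1/4

β3 stroke→J1  (Se1: effort source, stroke at far end)
β0 stroke→J1  (C1 integral (e out))
β1 stroke→I1  (I1: I, integral causality)
β2 stroke→J1  (common-f at J1 fixed by 1)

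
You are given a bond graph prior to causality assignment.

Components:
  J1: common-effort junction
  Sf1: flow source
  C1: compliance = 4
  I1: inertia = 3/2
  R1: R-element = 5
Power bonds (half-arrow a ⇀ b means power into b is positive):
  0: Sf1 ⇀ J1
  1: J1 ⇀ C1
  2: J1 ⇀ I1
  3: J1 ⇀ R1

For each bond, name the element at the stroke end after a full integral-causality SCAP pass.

β0 stroke at Sf1  (Sf1: flow source, stroke at near end)
β1 stroke at J1  (prefer integral on C1)
β2 stroke at I1  (J1 effort already set via bond 1)
β3 stroke at R1  (common-e at J1 fixed by 1)

b0 stroke at Sf1
b1 stroke at J1
b2 stroke at I1
b3 stroke at R1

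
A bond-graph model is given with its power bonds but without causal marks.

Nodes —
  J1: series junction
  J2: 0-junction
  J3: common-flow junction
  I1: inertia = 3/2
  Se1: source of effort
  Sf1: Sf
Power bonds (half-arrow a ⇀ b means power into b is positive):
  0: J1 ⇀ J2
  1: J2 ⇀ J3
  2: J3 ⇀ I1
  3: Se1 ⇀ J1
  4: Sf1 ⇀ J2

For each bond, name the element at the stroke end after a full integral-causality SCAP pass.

bond 0 →J2
bond 1 →J3
bond 2 →I1
bond 3 →J1
bond 4 →Sf1

bond 3 |J1  (Se1 (Se) sets effort on bond)
bond 4 |Sf1  (Sf1 fixes flow; stroke at Sf1)
bond 0 |J2  (closing 1-jn rule on J1)
bond 1 |J3  (common-e at J2 fixed by 0)
bond 2 |I1  (closing 1-jn rule on J3)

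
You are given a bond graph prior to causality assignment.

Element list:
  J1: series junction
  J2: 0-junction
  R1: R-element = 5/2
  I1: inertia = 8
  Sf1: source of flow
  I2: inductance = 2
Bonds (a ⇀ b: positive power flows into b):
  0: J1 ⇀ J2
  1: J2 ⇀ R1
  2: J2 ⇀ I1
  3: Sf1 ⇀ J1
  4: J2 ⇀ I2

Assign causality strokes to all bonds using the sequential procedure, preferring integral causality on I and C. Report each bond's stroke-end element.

b0 |J1
b1 |J2
b2 |I1
b3 |Sf1
b4 |I2

b3 |Sf1  (Sf1: flow source, stroke at near end)
b0 |J1  (J1: bond 3 brought flow, rest push out)
b2 |I1  (I1 outputs flow p/I1)
b4 |I2  (I2 outputs flow p/I2)
b1 |J2  (J2 needs exactly one e-in)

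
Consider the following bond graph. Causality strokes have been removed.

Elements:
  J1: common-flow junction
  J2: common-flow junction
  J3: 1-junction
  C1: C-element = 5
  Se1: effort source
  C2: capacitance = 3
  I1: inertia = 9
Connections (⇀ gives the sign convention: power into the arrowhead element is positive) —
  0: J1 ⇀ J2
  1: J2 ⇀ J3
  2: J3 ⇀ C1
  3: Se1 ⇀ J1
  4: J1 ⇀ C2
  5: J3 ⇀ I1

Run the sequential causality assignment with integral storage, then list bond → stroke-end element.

#0 stroke→J2
#1 stroke→J3
#2 stroke→J3
#3 stroke→J1
#4 stroke→J1
#5 stroke→I1

#3 →J1  (Se1: effort source, stroke at far end)
#2 →J3  (C1 outputs effort q/C1)
#4 →J1  (prefer integral on C2)
#0 →J2  (only one flow-in slot at J1)
#1 →J3  (only one flow-in slot at J2)
#5 →I1  (only one flow-in slot at J3)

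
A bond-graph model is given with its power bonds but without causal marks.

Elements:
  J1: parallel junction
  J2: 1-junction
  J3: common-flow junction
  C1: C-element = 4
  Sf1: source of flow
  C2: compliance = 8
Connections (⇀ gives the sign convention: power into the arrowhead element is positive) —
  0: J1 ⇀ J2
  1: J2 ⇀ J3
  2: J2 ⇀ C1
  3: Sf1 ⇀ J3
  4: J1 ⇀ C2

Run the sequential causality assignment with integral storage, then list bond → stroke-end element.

bond 3 stroke at Sf1  (source Sf1 imposes f)
bond 1 stroke at J3  (J3: bond 3 brought flow, rest push out)
bond 0 stroke at J2  (common-f at J2 fixed by 1)
bond 2 stroke at J2  (1-jn J2 has f-setter on 1)
bond 4 stroke at J1  (closing 0-jn rule on J1)

bond 0 stroke→J2
bond 1 stroke→J3
bond 2 stroke→J2
bond 3 stroke→Sf1
bond 4 stroke→J1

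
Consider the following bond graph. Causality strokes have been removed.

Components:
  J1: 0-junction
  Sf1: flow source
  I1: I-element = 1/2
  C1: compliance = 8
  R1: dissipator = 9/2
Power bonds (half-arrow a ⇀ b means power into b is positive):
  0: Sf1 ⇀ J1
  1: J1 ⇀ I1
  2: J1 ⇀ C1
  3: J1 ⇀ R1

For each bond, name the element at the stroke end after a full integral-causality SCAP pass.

b0 stroke at Sf1
b1 stroke at I1
b2 stroke at J1
b3 stroke at R1

β0 stroke at Sf1  (Sf1: flow source, stroke at near end)
β1 stroke at I1  (I1 outputs flow p/I1)
β2 stroke at J1  (C1 outputs effort q/C1)
β3 stroke at R1  (common-e at J1 fixed by 2)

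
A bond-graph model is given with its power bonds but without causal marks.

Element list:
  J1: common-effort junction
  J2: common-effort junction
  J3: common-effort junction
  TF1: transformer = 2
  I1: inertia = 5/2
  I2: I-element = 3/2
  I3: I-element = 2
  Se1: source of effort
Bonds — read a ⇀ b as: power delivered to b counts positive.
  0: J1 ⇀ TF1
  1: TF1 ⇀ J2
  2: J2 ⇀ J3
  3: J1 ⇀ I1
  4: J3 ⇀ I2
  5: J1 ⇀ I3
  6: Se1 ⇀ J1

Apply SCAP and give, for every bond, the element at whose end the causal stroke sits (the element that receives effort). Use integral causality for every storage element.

bond 6 →J1  (source Se1 imposes e)
bond 0 →TF1  (common-e at J1 fixed by 6)
bond 3 →I1  (J1 effort already set via bond 6)
bond 5 →I3  (J1: bond 6 brought effort, rest push out)
bond 1 →J2  (TF TF1: opposite of bond 0)
bond 2 →J3  (J2: bond 1 brought effort, rest push out)
bond 4 →I2  (J3 effort already set via bond 2)

#0 |TF1
#1 |J2
#2 |J3
#3 |I1
#4 |I2
#5 |I3
#6 |J1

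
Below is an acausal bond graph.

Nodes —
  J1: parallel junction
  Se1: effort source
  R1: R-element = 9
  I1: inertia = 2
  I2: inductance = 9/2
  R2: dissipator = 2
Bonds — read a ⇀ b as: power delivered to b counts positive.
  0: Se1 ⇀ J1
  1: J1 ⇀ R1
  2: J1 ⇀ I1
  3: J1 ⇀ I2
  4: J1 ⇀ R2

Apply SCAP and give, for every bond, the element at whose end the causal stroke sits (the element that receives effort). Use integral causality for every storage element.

b0 |J1
b1 |R1
b2 |I1
b3 |I2
b4 |R2

β0 |J1  (Se1: effort source, stroke at far end)
β1 |R1  (J1 effort already set via bond 0)
β2 |I1  (J1: bond 0 brought effort, rest push out)
β3 |I2  (J1 effort already set via bond 0)
β4 |R2  (J1: bond 0 brought effort, rest push out)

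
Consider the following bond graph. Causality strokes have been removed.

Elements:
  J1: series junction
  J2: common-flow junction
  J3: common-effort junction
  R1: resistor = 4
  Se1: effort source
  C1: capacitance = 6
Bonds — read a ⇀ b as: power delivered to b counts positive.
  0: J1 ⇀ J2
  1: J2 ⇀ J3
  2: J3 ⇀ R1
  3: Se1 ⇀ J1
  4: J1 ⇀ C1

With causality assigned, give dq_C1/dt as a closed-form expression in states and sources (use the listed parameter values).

bond 3 stroke at J1  (Se1: effort source, stroke at far end)
bond 4 stroke at J1  (C1 integral (e out))
bond 0 stroke at J2  (J1: last free bond brings flow in)
bond 1 stroke at J3  (only one flow-in slot at J2)
bond 2 stroke at R1  (J3 effort already set via bond 1)

dq_C1/dt = E_Se1/4 - q_C1/24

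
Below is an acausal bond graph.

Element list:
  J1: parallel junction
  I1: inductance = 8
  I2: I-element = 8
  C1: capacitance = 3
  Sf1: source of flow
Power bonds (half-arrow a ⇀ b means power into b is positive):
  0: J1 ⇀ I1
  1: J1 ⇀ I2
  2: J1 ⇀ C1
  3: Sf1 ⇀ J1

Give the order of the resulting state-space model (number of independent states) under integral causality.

#3 →Sf1  (Sf1 (Sf) sets flow on bond)
#0 →I1  (I1 integral (f out))
#1 →I2  (I2: I, integral causality)
#2 →J1  (J1: last free bond brings effort in)

3  (C1, I1, I2 all integral)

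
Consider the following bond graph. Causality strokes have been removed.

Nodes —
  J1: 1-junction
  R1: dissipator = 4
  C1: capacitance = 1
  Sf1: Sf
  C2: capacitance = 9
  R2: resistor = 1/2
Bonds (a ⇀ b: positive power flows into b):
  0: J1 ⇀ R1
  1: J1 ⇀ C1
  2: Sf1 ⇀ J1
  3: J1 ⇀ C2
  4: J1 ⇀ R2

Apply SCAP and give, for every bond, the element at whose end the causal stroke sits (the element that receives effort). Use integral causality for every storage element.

#2 |Sf1  (Sf1: flow source, stroke at near end)
#0 |J1  (J1: bond 2 brought flow, rest push out)
#1 |J1  (J1: bond 2 brought flow, rest push out)
#3 |J1  (J1 flow already set via bond 2)
#4 |J1  (common-f at J1 fixed by 2)

bond 0 →J1
bond 1 →J1
bond 2 →Sf1
bond 3 →J1
bond 4 →J1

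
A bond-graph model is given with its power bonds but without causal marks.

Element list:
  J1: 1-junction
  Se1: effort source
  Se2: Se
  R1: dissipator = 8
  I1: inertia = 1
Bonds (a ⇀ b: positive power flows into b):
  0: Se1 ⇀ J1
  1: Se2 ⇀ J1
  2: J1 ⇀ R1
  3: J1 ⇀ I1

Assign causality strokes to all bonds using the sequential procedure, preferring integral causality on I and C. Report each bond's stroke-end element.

b0 |J1
b1 |J1
b2 |J1
b3 |I1

β0 |J1  (Se1: effort source, stroke at far end)
β1 |J1  (Se2 (Se) sets effort on bond)
β3 |I1  (I1: I, integral causality)
β2 |J1  (J1: bond 3 brought flow, rest push out)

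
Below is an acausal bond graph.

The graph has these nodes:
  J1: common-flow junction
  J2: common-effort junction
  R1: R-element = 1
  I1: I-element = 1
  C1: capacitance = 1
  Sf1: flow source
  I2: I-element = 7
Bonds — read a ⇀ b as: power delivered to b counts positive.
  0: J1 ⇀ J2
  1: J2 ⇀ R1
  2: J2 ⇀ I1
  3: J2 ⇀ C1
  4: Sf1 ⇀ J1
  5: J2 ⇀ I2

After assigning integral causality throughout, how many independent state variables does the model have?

3  (C1, I1, I2 all integral)

b4 |Sf1  (Sf1 fixes flow; stroke at Sf1)
b0 |J1  (1-jn J1 has f-setter on 4)
b2 |I1  (I1 outputs flow p/I1)
b3 |J2  (C1: C, integral causality)
b1 |R1  (J2 effort already set via bond 3)
b5 |I2  (common-e at J2 fixed by 3)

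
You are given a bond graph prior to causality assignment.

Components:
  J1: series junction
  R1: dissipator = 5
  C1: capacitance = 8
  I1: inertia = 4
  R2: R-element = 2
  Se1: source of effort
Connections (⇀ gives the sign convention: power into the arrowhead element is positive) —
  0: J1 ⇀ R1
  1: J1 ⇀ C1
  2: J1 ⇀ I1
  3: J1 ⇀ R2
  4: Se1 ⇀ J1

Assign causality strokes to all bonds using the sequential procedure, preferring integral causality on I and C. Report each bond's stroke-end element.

b4 stroke at J1  (Se1 fixes effort; stroke away)
b1 stroke at J1  (C1: C, integral causality)
b2 stroke at I1  (I1 integral (f out))
b0 stroke at J1  (common-f at J1 fixed by 2)
b3 stroke at J1  (J1: bond 2 brought flow, rest push out)

b0 stroke at J1
b1 stroke at J1
b2 stroke at I1
b3 stroke at J1
b4 stroke at J1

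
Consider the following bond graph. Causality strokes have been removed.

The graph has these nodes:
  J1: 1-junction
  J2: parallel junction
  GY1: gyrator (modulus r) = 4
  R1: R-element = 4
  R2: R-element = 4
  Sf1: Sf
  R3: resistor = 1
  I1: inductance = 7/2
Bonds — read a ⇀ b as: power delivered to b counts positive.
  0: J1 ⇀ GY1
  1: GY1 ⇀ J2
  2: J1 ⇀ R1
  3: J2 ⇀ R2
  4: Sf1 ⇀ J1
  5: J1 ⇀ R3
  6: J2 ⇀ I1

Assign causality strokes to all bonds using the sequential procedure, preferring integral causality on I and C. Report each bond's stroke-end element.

bond 4 stroke at Sf1  (Sf1 (Sf) sets flow on bond)
bond 0 stroke at J1  (common-f at J1 fixed by 4)
bond 2 stroke at J1  (common-f at J1 fixed by 4)
bond 5 stroke at J1  (common-f at J1 fixed by 4)
bond 1 stroke at J2  (GY1: gyrator matches bond 0)
bond 3 stroke at R2  (common-e at J2 fixed by 1)
bond 6 stroke at I1  (0-jn J2 has e-setter on 1)

bond 0 |J1
bond 1 |J2
bond 2 |J1
bond 3 |R2
bond 4 |Sf1
bond 5 |J1
bond 6 |I1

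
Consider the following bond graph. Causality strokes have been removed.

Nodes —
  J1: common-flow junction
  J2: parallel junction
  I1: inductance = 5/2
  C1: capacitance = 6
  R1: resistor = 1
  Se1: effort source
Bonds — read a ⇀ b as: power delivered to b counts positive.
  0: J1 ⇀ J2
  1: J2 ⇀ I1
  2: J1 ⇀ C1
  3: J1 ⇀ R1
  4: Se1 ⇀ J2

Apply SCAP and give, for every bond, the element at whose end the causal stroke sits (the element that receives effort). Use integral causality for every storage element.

β0 stroke at J1
β1 stroke at I1
β2 stroke at J1
β3 stroke at R1
β4 stroke at J2

#4 stroke at J2  (Se1 (Se) sets effort on bond)
#0 stroke at J1  (J2 effort already set via bond 4)
#1 stroke at I1  (common-e at J2 fixed by 4)
#2 stroke at J1  (C1: C, integral causality)
#3 stroke at R1  (J1 needs exactly one f-in)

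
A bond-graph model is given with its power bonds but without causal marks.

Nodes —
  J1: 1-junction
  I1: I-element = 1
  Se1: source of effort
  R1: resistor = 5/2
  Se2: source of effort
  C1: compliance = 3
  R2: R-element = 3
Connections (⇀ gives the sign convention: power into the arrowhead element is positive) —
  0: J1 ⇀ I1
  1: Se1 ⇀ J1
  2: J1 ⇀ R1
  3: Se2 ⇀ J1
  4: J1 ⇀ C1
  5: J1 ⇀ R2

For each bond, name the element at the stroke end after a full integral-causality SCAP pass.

bond 0 stroke→I1
bond 1 stroke→J1
bond 2 stroke→J1
bond 3 stroke→J1
bond 4 stroke→J1
bond 5 stroke→J1

β1 stroke→J1  (Se1 (Se) sets effort on bond)
β3 stroke→J1  (Se2: effort source, stroke at far end)
β0 stroke→I1  (I1: I, integral causality)
β2 stroke→J1  (common-f at J1 fixed by 0)
β4 stroke→J1  (J1: bond 0 brought flow, rest push out)
β5 stroke→J1  (common-f at J1 fixed by 0)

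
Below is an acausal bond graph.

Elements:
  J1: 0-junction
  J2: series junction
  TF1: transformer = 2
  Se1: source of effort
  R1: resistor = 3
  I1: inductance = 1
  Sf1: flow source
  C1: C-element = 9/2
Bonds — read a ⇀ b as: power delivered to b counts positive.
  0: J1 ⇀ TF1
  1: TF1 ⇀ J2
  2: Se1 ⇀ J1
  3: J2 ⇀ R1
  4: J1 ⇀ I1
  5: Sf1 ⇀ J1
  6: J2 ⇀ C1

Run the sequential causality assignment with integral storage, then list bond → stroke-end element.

#2 stroke→J1  (source Se1 imposes e)
#5 stroke→Sf1  (source Sf1 imposes f)
#0 stroke→TF1  (J1: bond 2 brought effort, rest push out)
#4 stroke→I1  (J1: bond 2 brought effort, rest push out)
#1 stroke→J2  (TF TF1: opposite of bond 0)
#6 stroke→J2  (C1 outputs effort q/C1)
#3 stroke→R1  (closing 1-jn rule on J2)

β0 →TF1
β1 →J2
β2 →J1
β3 →R1
β4 →I1
β5 →Sf1
β6 →J2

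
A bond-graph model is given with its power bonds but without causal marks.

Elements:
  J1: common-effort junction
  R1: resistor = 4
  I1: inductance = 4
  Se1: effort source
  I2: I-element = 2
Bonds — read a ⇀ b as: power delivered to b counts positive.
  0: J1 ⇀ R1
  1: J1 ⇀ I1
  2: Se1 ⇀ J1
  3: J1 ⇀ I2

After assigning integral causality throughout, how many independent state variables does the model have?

#2 →J1  (Se1 (Se) sets effort on bond)
#0 →R1  (J1 effort already set via bond 2)
#1 →I1  (J1 effort already set via bond 2)
#3 →I2  (common-e at J1 fixed by 2)

2  (I1, I2 all integral)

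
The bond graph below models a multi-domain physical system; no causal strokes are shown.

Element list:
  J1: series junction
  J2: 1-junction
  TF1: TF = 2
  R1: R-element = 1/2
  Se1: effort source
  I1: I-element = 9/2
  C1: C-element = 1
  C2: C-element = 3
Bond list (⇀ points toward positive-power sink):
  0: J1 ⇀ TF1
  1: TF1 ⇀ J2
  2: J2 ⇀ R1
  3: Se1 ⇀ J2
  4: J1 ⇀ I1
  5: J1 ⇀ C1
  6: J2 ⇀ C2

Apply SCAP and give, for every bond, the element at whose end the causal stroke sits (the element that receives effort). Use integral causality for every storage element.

b3 stroke→J2  (Se1 fixes effort; stroke away)
b4 stroke→I1  (I1 integral (f out))
b0 stroke→J1  (1-jn J1 has f-setter on 4)
b5 stroke→J1  (common-f at J1 fixed by 4)
b1 stroke→TF1  (TF TF1: opposite of bond 0)
b2 stroke→J2  (common-f at J2 fixed by 1)
b6 stroke→J2  (1-jn J2 has f-setter on 1)

#0 →J1
#1 →TF1
#2 →J2
#3 →J2
#4 →I1
#5 →J1
#6 →J2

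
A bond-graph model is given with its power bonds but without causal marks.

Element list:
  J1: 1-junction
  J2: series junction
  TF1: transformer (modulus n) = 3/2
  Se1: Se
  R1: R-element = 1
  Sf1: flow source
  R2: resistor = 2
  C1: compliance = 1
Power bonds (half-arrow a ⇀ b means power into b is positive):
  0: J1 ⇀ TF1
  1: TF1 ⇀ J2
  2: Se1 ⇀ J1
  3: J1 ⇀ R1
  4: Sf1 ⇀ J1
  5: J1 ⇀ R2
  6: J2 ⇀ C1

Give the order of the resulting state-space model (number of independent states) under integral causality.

1  (C1 all integral)

β2 stroke→J1  (source Se1 imposes e)
β4 stroke→Sf1  (Sf1: flow source, stroke at near end)
β0 stroke→J1  (J1: bond 4 brought flow, rest push out)
β3 stroke→J1  (common-f at J1 fixed by 4)
β5 stroke→J1  (common-f at J1 fixed by 4)
β1 stroke→TF1  (TF TF1: opposite of bond 0)
β6 stroke→J2  (common-f at J2 fixed by 1)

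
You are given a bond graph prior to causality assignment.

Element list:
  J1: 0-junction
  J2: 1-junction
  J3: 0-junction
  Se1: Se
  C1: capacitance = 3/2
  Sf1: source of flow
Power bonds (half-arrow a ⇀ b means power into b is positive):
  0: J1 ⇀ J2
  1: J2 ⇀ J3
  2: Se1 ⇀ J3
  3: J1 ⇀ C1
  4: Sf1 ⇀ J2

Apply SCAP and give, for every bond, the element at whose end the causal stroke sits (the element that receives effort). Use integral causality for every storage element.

β0 stroke→J2
β1 stroke→J2
β2 stroke→J3
β3 stroke→J1
β4 stroke→Sf1

#2 |J3  (Se1 (Se) sets effort on bond)
#4 |Sf1  (Sf1 (Sf) sets flow on bond)
#0 |J2  (1-jn J2 has f-setter on 4)
#1 |J2  (J2: bond 4 brought flow, rest push out)
#3 |J1  (J1 needs exactly one e-in)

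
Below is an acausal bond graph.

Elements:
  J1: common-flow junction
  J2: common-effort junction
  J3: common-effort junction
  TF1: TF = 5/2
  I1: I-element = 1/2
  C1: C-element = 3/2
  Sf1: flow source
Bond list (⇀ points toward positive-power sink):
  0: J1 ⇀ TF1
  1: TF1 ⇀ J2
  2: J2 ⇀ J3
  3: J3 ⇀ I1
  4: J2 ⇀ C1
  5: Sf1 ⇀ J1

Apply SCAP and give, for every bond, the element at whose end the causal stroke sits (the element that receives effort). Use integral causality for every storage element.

b5 →Sf1  (Sf1 (Sf) sets flow on bond)
b0 →J1  (J1: bond 5 brought flow, rest push out)
b1 →TF1  (TF1 one-in-one-out from 0)
b3 →I1  (I1: I, integral causality)
b2 →J3  (only one effort-in slot at J3)
b4 →J2  (J2: last free bond brings effort in)

#0 stroke→J1
#1 stroke→TF1
#2 stroke→J3
#3 stroke→I1
#4 stroke→J2
#5 stroke→Sf1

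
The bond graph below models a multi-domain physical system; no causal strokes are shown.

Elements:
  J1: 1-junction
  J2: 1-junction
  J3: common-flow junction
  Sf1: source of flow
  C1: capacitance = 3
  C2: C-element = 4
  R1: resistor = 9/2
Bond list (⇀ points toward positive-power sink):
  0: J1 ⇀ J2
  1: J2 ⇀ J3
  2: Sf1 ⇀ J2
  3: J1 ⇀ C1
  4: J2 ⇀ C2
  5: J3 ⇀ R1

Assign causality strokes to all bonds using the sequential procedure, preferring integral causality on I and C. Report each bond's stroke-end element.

#0 →J2
#1 →J2
#2 →Sf1
#3 →J1
#4 →J2
#5 →J3

#2 →Sf1  (Sf1 (Sf) sets flow on bond)
#0 →J2  (J2: bond 2 brought flow, rest push out)
#1 →J2  (J2: bond 2 brought flow, rest push out)
#4 →J2  (J2: bond 2 brought flow, rest push out)
#5 →J3  (common-f at J3 fixed by 1)
#3 →J1  (J1 flow already set via bond 0)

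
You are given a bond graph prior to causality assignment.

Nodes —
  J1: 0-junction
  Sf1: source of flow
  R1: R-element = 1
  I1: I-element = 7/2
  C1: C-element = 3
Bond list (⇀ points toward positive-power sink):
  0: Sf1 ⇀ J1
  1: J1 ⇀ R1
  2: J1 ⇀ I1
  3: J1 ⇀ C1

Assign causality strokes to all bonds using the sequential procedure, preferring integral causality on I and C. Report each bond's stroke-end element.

b0 →Sf1  (Sf1 fixes flow; stroke at Sf1)
b2 →I1  (I1: I, integral causality)
b3 →J1  (prefer integral on C1)
b1 →R1  (common-e at J1 fixed by 3)

β0 stroke at Sf1
β1 stroke at R1
β2 stroke at I1
β3 stroke at J1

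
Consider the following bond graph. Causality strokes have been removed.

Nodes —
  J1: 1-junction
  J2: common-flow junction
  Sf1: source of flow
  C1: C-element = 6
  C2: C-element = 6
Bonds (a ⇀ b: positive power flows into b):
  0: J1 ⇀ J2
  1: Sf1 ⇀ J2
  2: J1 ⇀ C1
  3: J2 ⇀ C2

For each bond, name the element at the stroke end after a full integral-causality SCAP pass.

b0 |J2
b1 |Sf1
b2 |J1
b3 |J2

b1 |Sf1  (source Sf1 imposes f)
b0 |J2  (J2 flow already set via bond 1)
b3 |J2  (J2 flow already set via bond 1)
b2 |J1  (J1: bond 0 brought flow, rest push out)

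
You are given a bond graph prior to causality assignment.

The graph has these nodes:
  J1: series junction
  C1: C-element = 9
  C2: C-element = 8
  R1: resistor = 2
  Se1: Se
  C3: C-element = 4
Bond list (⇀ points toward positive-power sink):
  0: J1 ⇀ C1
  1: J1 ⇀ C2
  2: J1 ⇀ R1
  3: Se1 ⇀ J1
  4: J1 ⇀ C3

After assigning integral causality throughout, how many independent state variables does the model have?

3  (C1, C2, C3 all integral)

#3 →J1  (Se1 (Se) sets effort on bond)
#0 →J1  (C1: C, integral causality)
#1 →J1  (C2 outputs effort q/C2)
#4 →J1  (C3: C, integral causality)
#2 →R1  (J1: last free bond brings flow in)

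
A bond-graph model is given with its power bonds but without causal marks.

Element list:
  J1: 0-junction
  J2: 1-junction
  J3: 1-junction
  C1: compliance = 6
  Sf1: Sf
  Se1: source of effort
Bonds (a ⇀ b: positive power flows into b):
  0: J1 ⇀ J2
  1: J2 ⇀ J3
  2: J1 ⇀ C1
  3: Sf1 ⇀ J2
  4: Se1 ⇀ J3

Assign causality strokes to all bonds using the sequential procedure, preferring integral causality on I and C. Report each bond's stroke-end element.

b3 stroke at Sf1  (Sf1: flow source, stroke at near end)
b4 stroke at J3  (Se1: effort source, stroke at far end)
b0 stroke at J2  (1-jn J2 has f-setter on 3)
b1 stroke at J2  (J2: bond 3 brought flow, rest push out)
b2 stroke at J1  (J1 needs exactly one e-in)

b0 stroke at J2
b1 stroke at J2
b2 stroke at J1
b3 stroke at Sf1
b4 stroke at J3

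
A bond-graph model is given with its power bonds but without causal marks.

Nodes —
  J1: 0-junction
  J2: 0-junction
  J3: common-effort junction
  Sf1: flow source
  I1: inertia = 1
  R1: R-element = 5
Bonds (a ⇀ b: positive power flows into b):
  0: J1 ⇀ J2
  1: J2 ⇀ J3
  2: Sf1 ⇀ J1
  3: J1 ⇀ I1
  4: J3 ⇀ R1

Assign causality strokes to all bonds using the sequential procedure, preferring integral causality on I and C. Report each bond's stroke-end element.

β2 →Sf1  (Sf1 fixes flow; stroke at Sf1)
β3 →I1  (I1 outputs flow p/I1)
β0 →J1  (J1: last free bond brings effort in)
β1 →J2  (only one effort-in slot at J2)
β4 →J3  (closing 0-jn rule on J3)

bond 0 |J1
bond 1 |J2
bond 2 |Sf1
bond 3 |I1
bond 4 |J3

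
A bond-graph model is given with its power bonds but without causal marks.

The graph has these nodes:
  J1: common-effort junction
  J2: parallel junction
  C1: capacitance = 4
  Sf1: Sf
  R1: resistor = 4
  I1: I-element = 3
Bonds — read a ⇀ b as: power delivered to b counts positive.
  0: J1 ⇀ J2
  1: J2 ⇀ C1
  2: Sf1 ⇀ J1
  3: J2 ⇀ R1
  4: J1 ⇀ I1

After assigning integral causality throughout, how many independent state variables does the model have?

2  (C1, I1 all integral)

β2 →Sf1  (Sf1 fixes flow; stroke at Sf1)
β1 →J2  (C1: C, integral causality)
β0 →J1  (J2: bond 1 brought effort, rest push out)
β3 →R1  (0-jn J2 has e-setter on 1)
β4 →I1  (0-jn J1 has e-setter on 0)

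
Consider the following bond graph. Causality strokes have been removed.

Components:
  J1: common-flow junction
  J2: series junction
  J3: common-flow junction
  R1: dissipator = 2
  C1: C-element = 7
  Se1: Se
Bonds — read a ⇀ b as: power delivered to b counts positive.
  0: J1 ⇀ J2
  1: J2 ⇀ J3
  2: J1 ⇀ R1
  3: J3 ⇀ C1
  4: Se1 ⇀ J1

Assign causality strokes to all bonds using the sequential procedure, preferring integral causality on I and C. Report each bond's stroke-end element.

bond 4 stroke→J1  (Se1 fixes effort; stroke away)
bond 3 stroke→J3  (C1 integral (e out))
bond 1 stroke→J2  (only one flow-in slot at J3)
bond 0 stroke→J1  (only one flow-in slot at J2)
bond 2 stroke→R1  (closing 1-jn rule on J1)

bond 0 |J1
bond 1 |J2
bond 2 |R1
bond 3 |J3
bond 4 |J1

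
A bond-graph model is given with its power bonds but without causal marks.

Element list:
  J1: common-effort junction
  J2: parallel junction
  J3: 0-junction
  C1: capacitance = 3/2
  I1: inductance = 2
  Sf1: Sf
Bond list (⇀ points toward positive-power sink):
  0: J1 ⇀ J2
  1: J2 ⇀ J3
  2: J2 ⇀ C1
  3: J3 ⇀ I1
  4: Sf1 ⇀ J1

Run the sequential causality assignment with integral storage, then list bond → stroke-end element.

β4 →Sf1  (source Sf1 imposes f)
β0 →J1  (J1 needs exactly one e-in)
β2 →J2  (C1 outputs effort q/C1)
β1 →J3  (J2 effort already set via bond 2)
β3 →I1  (J3: bond 1 brought effort, rest push out)

β0 →J1
β1 →J3
β2 →J2
β3 →I1
β4 →Sf1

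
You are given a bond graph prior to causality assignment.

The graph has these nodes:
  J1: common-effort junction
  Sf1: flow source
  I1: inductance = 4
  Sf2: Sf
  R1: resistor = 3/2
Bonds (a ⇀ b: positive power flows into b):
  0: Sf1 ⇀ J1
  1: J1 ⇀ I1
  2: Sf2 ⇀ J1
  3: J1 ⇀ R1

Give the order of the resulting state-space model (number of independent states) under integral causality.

1  (I1 all integral)

b0 |Sf1  (Sf1 fixes flow; stroke at Sf1)
b2 |Sf2  (Sf2: flow source, stroke at near end)
b1 |I1  (I1: I, integral causality)
b3 |J1  (closing 0-jn rule on J1)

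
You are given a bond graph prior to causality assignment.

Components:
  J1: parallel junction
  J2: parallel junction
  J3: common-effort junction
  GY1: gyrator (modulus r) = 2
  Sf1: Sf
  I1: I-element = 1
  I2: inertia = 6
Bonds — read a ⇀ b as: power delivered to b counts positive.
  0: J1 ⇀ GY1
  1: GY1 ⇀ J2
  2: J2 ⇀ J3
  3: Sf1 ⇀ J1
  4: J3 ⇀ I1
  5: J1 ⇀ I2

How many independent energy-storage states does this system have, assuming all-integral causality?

#3 stroke at Sf1  (Sf1 (Sf) sets flow on bond)
#4 stroke at I1  (I1: I, integral causality)
#2 stroke at J3  (closing 0-jn rule on J3)
#1 stroke at J2  (J2 needs exactly one e-in)
#0 stroke at J1  (GY1: gyrator matches bond 1)
#5 stroke at I2  (J1: bond 0 brought effort, rest push out)

2  (I1, I2 all integral)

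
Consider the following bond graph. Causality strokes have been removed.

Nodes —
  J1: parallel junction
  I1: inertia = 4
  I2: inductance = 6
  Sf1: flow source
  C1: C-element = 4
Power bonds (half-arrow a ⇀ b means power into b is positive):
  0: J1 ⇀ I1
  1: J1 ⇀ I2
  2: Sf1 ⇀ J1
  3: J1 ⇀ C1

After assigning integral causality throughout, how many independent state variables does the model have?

b2 stroke at Sf1  (source Sf1 imposes f)
b0 stroke at I1  (I1 outputs flow p/I1)
b1 stroke at I2  (prefer integral on I2)
b3 stroke at J1  (J1 needs exactly one e-in)

3  (C1, I1, I2 all integral)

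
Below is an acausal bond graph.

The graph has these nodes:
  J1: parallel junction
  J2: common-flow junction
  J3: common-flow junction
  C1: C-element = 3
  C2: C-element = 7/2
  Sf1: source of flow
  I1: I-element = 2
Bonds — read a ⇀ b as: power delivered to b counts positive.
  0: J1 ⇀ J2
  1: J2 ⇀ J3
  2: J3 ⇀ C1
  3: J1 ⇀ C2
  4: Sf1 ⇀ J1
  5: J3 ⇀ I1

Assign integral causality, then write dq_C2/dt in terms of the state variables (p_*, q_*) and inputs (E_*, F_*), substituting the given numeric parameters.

dq_C2/dt = F_Sf1 - p_I1/2

bond 4 stroke at Sf1  (Sf1: flow source, stroke at near end)
bond 2 stroke at J3  (C1 integral (e out))
bond 3 stroke at J1  (C2: C, integral causality)
bond 0 stroke at J2  (common-e at J1 fixed by 3)
bond 1 stroke at J3  (J2 needs exactly one f-in)
bond 5 stroke at I1  (only one flow-in slot at J3)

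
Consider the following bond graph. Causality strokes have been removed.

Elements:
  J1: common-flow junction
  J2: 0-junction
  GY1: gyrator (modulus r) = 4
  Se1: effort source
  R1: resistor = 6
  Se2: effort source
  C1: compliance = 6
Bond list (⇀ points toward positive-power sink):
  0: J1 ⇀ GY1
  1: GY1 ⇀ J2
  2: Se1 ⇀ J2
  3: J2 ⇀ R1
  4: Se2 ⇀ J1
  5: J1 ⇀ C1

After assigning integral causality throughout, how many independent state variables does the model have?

bond 2 →J2  (Se1 (Se) sets effort on bond)
bond 4 →J1  (Se2 (Se) sets effort on bond)
bond 1 →GY1  (common-e at J2 fixed by 2)
bond 3 →R1  (0-jn J2 has e-setter on 2)
bond 0 →GY1  (GY GY1: same side as bond 1)
bond 5 →J1  (common-f at J1 fixed by 0)

1  (C1 all integral)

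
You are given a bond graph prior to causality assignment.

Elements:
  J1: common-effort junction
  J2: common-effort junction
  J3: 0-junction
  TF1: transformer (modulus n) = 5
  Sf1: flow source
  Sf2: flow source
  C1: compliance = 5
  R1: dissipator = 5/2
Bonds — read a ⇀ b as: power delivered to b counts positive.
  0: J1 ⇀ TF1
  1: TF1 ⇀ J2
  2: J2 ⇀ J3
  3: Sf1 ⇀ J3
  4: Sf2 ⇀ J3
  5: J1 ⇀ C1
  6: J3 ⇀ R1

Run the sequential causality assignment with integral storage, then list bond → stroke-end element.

bond 3 →Sf1  (Sf1 (Sf) sets flow on bond)
bond 4 →Sf2  (Sf2 (Sf) sets flow on bond)
bond 5 →J1  (C1 integral (e out))
bond 0 →TF1  (J1 effort already set via bond 5)
bond 1 →J2  (TF1: transformer flips bond 0)
bond 2 →J3  (0-jn J2 has e-setter on 1)
bond 6 →R1  (0-jn J3 has e-setter on 2)

bond 0 stroke at TF1
bond 1 stroke at J2
bond 2 stroke at J3
bond 3 stroke at Sf1
bond 4 stroke at Sf2
bond 5 stroke at J1
bond 6 stroke at R1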